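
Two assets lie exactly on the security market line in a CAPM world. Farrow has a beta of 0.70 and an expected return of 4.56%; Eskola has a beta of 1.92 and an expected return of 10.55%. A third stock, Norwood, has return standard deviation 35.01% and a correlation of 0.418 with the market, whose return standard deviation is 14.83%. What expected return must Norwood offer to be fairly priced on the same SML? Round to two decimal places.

MRP = (10.55% − 4.56%) / (1.92 − 0.70) = 4.9098%
R_f = 4.56% − 0.70 × 4.9098% = 1.1231%
β_Norwood = ρ·σ_i/σ_m = 0.418 × 35.01 / 14.83 = 0.9868
E(R_Norwood) = R_f + β × MRP = 1.1231% + 0.9868 × 4.9098% = 5.97%

5.97%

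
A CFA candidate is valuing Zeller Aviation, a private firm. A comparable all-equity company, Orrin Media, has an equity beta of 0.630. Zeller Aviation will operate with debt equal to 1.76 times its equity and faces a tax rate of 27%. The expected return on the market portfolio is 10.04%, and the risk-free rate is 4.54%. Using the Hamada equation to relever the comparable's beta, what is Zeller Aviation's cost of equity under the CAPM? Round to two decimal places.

12.46%

β_L = β_U × [1 + (1 − t)(D/E)] = 0.630 × [1 + (1 − 0.27) × 1.76]
    = 0.630 × [1 + 0.73 × 1.76] = 0.630 × 2.2848 = 1.4394
MRP = 10.04% − 4.54% = 5.50%
E(R) = R_f + β_L × MRP = 4.54% + 1.4394 × 5.50% = 12.46%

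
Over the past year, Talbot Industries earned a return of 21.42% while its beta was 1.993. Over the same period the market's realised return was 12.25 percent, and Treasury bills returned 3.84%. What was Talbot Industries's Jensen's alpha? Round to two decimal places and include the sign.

+0.82%

Market excess return = 12.25% − 3.84% = 8.41%
CAPM benchmark = R_f + β(R_m − R_f) = 3.84% + 1.993 × 8.41% = 20.60113%
α = actual − benchmark = 21.42% − 20.60113% = +0.82%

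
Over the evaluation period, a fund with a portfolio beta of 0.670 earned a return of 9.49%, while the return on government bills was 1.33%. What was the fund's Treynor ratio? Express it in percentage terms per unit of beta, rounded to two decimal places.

Treynor = (R_P − R_f) / β_P = (9.49% − 1.33%) / 0.6700 = 8.16% / 0.6700 = 12.18%

12.18%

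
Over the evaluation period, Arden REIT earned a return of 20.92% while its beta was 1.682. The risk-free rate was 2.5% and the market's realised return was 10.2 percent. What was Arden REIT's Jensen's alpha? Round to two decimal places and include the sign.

+5.47%

Market excess return = 10.2% − 2.5% = 7.70%
CAPM benchmark = R_f + β(R_m − R_f) = 2.5% + 1.682 × 7.7% = 15.4514%
α = actual − benchmark = 20.92% − 15.4514% = +5.47%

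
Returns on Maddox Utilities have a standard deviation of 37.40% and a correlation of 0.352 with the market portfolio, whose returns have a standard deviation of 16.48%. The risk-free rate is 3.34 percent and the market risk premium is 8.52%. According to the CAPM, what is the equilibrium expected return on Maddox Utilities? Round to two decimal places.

β = ρ × σ_i / σ_m = 0.352 × 37.40% / 16.48% = 0.7988
E(R) = 3.34% + 0.7988 × 8.52% = 10.15%

10.15%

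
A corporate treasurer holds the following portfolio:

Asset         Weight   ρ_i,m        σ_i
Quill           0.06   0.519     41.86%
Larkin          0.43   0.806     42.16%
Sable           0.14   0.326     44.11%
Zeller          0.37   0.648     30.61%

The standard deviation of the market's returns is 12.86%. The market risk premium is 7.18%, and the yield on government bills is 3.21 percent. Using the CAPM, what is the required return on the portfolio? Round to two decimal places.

17.32%

β_Quill = 0.519 × 41.86% / 12.86% = 1.6894
β_Larkin = 0.806 × 42.16% / 12.86% = 2.6424
β_Sable = 0.326 × 44.11% / 12.86% = 1.1182
β_Zeller = 0.648 × 30.61% / 12.86% = 1.5424
β_P = Σ w_i β_i = 0.06×1.6894 + 0.43×2.6424 + 0.14×1.1182 + 0.37×1.5424 = 1.9648
E(R_P) = R_f + β_P × MRP = 3.21% + 1.9648 × 7.18% = 17.32%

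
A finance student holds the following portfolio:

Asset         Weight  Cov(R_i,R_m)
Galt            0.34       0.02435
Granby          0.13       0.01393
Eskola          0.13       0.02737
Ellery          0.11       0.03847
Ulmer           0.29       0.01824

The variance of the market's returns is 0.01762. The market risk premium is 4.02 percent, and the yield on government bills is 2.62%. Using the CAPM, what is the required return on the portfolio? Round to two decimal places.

7.91%

β_Galt = 0.02435 / 0.01762 = 1.3820
β_Granby = 0.01393 / 0.01762 = 0.7906
β_Eskola = 0.02737 / 0.01762 = 1.5533
β_Ellery = 0.03847 / 0.01762 = 2.1833
β_Ulmer = 0.01824 / 0.01762 = 1.0352
β_P = Σ w_i β_i = 0.34×1.3820 + 0.13×0.7906 + 0.13×1.5533 + 0.11×2.1833 + 0.29×1.0352 = 1.3150
E(R_P) = R_f + β_P × MRP = 2.62% + 1.3150 × 4.02% = 7.91%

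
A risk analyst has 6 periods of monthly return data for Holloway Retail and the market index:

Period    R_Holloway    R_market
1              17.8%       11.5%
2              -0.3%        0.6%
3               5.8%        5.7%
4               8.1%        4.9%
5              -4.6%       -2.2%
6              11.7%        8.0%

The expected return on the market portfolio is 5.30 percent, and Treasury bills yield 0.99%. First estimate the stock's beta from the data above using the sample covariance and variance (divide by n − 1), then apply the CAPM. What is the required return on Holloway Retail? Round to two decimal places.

Mean R_i = (17.8 − 0.3 + 5.8 + 8.1 − 4.6 + 11.7) / 6 = 6.4167%
Mean R_m = (11.5 + 0.6 + 5.7 + 4.9 − 2.2 + 8.0) / 6 = 4.7500%
Σ(R_i − R̄_i)(R_m − R̄_m) = 198.1150  ⇒  Cov = 198.1150 / 5 = 39.6230
Σ(R_m − R̄_m)² = 122.5750  ⇒  Var(R_m) = 122.5750 / 5 = 24.5150
β = Cov / Var(R_m) = 39.6230 / 24.5150 = 1.6163
MRP = 5.30% − 0.99% = 4.31%
E(R) = R_f + β × MRP = 0.99% + 1.6163 × 4.31% = 7.96%

7.96%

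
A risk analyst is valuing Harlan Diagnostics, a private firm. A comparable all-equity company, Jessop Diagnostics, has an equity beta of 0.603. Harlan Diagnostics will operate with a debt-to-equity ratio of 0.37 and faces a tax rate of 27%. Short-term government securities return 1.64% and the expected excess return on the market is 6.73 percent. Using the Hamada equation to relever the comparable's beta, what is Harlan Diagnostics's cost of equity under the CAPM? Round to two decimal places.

6.79%

β_L = β_U × [1 + (1 − t)(D/E)] = 0.603 × [1 + (1 − 0.27) × 0.37]
    = 0.603 × [1 + 0.73 × 0.37] = 0.603 × 1.2701 = 0.7659
E(R) = R_f + β_L × MRP = 1.64% + 0.7659 × 6.73% = 6.79%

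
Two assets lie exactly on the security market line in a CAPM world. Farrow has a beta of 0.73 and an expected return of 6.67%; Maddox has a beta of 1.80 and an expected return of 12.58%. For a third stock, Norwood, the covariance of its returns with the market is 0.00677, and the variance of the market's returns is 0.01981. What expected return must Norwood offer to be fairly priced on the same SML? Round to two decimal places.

MRP = (12.58% − 6.67%) / (1.80 − 0.73) = 5.5234%
R_f = 6.67% − 0.73 × 5.5234% = 2.6379%
β_Norwood = Cov / Var(R_m) = 0.00677 / 0.01981 = 0.3417
E(R_Norwood) = R_f + β × MRP = 2.6379% + 0.3417 × 5.5234% = 4.53%

4.53%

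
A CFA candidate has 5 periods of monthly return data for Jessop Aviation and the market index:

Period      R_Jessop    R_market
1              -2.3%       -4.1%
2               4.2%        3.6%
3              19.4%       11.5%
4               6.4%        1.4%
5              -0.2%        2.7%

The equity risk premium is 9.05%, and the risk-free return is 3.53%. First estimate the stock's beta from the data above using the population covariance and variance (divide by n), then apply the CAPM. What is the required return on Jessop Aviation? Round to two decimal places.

Mean R_i = (-2.3 + 4.2 + 19.4 + 6.4 − 0.2) / 5 = 5.5000%
Mean R_m = (-4.1 + 3.6 + 11.5 + 1.4 + 2.7) / 5 = 3.0200%
Σ(R_i − R̄_i)(R_m − R̄_m) = 173.0200  ⇒  Cov = 173.0200 / 5 = 34.6040
Σ(R_m − R̄_m)² = 125.6680  ⇒  Var(R_m) = 125.6680 / 5 = 25.1336
β = Cov / Var(R_m) = 34.6040 / 25.1336 = 1.3768
E(R) = R_f + β × MRP = 3.53% + 1.3768 × 9.05% = 15.99%

15.99%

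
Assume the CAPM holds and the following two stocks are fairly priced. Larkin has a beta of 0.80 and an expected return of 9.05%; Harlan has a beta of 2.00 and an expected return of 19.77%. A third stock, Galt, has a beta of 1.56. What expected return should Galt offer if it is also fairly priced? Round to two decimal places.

15.84%

MRP (SML slope) = (19.77% − 9.05%) / (2.00 − 0.80) = 10.72% / 1.20 = 8.9333%
R_f (intercept) = 9.05% − 0.80 × 8.9333% = 1.9034%
E(R_Galt) = R_f + β × MRP = 1.9034% + 1.56 × 8.9333% = 15.84%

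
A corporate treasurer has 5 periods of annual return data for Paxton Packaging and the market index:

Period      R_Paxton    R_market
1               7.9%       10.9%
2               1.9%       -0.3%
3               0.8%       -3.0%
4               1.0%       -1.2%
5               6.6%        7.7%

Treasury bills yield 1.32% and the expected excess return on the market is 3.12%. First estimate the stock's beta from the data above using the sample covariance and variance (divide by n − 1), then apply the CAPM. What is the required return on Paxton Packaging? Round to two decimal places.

Mean R_i = (7.9 + 1.9 + 0.8 + 1.0 + 6.6) / 5 = 3.6400%
Mean R_m = (10.9 − 0.3 − 3.0 − 1.2 + 7.7) / 5 = 2.8200%
Σ(R_i − R̄_i)(R_m − R̄_m) = 81.4360  ⇒  Cov = 81.4360 / 4 = 20.3590
Σ(R_m − R̄_m)² = 148.8680  ⇒  Var(R_m) = 148.8680 / 4 = 37.2170
β = Cov / Var(R_m) = 20.3590 / 37.2170 = 0.5470
E(R) = R_f + β × MRP = 1.32% + 0.5470 × 3.12% = 3.03%

3.03%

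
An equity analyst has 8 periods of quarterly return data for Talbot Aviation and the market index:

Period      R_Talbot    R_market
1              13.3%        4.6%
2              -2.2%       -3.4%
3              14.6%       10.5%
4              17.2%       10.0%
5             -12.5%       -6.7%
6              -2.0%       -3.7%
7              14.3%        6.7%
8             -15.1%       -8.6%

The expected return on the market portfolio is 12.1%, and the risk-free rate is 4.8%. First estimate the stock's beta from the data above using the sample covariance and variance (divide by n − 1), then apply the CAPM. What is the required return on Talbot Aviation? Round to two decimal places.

16.90%

Mean R_i = (13.3 − 2.2 + 14.6 + 17.2 − 12.5 − 2.0 + 14.3 − 15.1) / 8 = 3.4500%
Mean R_m = (4.6 − 3.4 + 10.5 + 10.0 − 6.7 − 3.7 + 6.7 − 8.6) / 8 = 1.1750%
Σ(R_i − R̄_i)(R_m − R̄_m) = 678.3500  ⇒  Cov = 678.3500 / 7 = 96.9071
Σ(R_m − R̄_m)² = 409.3550  ⇒  Var(R_m) = 409.3550 / 7 = 58.4793
β = Cov / Var(R_m) = 96.9071 / 58.4793 = 1.6571
MRP = 12.1% − 4.8% = 7.30%
E(R) = R_f + β × MRP = 4.8% + 1.6571 × 7.3% = 16.90%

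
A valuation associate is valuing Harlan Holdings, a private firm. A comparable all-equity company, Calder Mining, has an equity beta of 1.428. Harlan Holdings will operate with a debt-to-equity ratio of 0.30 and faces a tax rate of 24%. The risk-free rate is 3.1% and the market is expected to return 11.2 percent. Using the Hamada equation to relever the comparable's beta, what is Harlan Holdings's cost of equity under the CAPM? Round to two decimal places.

β_L = β_U × [1 + (1 − t)(D/E)] = 1.428 × [1 + (1 − 0.24) × 0.30]
    = 1.428 × [1 + 0.76 × 0.30] = 1.428 × 1.2280 = 1.7536
MRP = 11.2% − 3.1% = 8.10%
E(R) = R_f + β_L × MRP = 3.1% + 1.7536 × 8.1% = 17.30%

17.30%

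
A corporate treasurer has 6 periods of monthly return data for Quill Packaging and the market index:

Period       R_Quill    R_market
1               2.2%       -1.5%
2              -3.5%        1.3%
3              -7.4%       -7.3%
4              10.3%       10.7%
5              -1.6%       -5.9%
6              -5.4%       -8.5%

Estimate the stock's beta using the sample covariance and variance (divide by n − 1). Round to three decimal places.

Mean R_i = (2.2 − 3.5 − 7.4 + 10.3 − 1.6 − 5.4) / 6 = -0.9000%
Mean R_m = (-1.5 + 1.3 − 7.3 + 10.7 − 5.9 − 8.5) / 6 = -1.8667%
Σ(R_i − R̄_i)(R_m − R̄_m) = 201.6400  ⇒  Cov = 201.6400 / 5 = 40.3280
Σ(R_m − R̄_m)² = 257.8733  ⇒  Var(R_m) = 257.8733 / 5 = 51.5747
β = Cov / Var(R_m) = 40.3280 / 51.5747 = 0.7819

0.782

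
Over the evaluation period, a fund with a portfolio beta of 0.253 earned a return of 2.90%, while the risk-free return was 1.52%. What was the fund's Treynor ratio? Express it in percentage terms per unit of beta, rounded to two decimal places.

5.45%

Treynor = (R_P − R_f) / β_P = (2.90% − 1.52%) / 0.2530 = 1.38% / 0.2530 = 5.45%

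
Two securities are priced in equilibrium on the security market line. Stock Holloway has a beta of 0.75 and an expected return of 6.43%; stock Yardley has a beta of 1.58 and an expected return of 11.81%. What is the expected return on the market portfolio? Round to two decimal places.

8.05%

Both satisfy E(R) = R_f + β·MRP, so the slope of the SML is
MRP = (11.81% − 6.43%) / (1.58 − 0.75) = 5.38% / 0.83 = 6.4819%
R_f = E(R_Holloway) − β_Holloway·MRP = 6.43% − 0.75 × 6.4819% = 1.5686%
E(R_m) = R_f + MRP = 1.5686% + 6.4819% = 8.05%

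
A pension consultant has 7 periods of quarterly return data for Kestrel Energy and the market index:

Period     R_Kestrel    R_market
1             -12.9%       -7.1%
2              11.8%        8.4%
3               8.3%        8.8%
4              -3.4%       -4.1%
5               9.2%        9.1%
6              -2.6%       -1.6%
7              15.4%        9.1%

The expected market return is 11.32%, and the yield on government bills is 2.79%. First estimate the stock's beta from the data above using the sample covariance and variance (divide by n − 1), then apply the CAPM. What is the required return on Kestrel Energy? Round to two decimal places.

14.40%

Mean R_i = (-12.9 + 11.8 + 8.3 − 3.4 + 9.2 − 2.6 + 15.4) / 7 = 3.6857%
Mean R_m = (-7.1 + 8.4 + 8.8 − 4.1 + 9.1 − 1.6 + 9.1) / 7 = 3.2286%
Σ(R_i − R̄_i)(R_m − R̄_m) = 422.4129  ⇒  Cov = 422.4129 / 6 = 70.4022
Σ(R_m − R̄_m)² = 310.4343  ⇒  Var(R_m) = 310.4343 / 6 = 51.7391
β = Cov / Var(R_m) = 70.4022 / 51.7391 = 1.3607
MRP = 11.32% − 2.79% = 8.53%
E(R) = R_f + β × MRP = 2.79% + 1.3607 × 8.53% = 14.40%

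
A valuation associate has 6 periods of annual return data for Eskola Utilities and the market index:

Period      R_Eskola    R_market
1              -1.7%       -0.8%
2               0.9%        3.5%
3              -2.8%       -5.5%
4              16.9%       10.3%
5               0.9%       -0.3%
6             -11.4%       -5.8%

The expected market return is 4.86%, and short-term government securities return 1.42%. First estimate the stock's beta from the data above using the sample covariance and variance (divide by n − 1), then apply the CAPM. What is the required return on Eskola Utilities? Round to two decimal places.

Mean R_i = (-1.7 + 0.9 − 2.8 + 16.9 + 0.9 − 11.4) / 6 = 0.4667%
Mean R_m = (-0.8 + 3.5 − 5.5 + 10.3 − 0.3 − 5.8) / 6 = 0.2333%
Σ(R_i − R̄_i)(R_m − R̄_m) = 259.1767  ⇒  Cov = 259.1767 / 5 = 51.8353
Σ(R_m − R̄_m)² = 182.6333  ⇒  Var(R_m) = 182.6333 / 5 = 36.5267
β = Cov / Var(R_m) = 51.8353 / 36.5267 = 1.4191
MRP = 4.86% − 1.42% = 3.44%
E(R) = R_f + β × MRP = 1.42% + 1.4191 × 3.44% = 6.30%

6.30%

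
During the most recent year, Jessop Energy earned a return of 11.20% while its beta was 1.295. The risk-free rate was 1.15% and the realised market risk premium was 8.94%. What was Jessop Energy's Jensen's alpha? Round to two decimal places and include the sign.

CAPM benchmark = R_f + β(R_m − R_f) = 1.15% + 1.295 × 8.94% = 12.72730%
α = actual − benchmark = 11.20% − 12.72730% = -1.53%

-1.53%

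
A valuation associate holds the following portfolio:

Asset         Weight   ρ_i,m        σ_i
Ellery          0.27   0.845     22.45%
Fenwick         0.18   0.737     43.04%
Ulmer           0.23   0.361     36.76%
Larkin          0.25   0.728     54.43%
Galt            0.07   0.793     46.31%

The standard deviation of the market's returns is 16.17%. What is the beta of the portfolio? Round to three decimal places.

β_Ellery = 0.845 × 22.45% / 16.17% = 1.1732
β_Fenwick = 0.737 × 43.04% / 16.17% = 1.9617
β_Ulmer = 0.361 × 36.76% / 16.17% = 0.8207
β_Larkin = 0.728 × 54.43% / 16.17% = 2.4505
β_Galt = 0.793 × 46.31% / 16.17% = 2.2711
β_P = Σ w_i β_i = 0.27×1.1732 + 0.18×1.9617 + 0.23×0.8207 + 0.25×2.4505 + 0.07×2.2711 = 1.6302

1.630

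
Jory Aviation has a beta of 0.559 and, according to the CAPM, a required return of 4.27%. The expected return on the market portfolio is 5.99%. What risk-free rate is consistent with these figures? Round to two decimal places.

E(R) = R_f + β(E(R_m) − R_f) = R_f(1 − β) + β·E(R_m)
4.27% = R_f × (1 − 0.559) + 0.559 × 5.99%
4.27% = R_f × 0.441 + 3.34841%
R_f = (4.27% − 3.34841%) / 0.441 = 2.09%

2.09%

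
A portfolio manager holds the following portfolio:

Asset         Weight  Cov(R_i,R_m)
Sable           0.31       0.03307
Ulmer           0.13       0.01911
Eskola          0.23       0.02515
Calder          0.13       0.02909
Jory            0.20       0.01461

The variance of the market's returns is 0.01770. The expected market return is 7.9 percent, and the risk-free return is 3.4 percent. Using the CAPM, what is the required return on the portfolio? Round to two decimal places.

β_Sable = 0.03307 / 0.01770 = 1.8684
β_Ulmer = 0.01911 / 0.01770 = 1.0797
β_Eskola = 0.02515 / 0.01770 = 1.4209
β_Calder = 0.02909 / 0.01770 = 1.6435
β_Jory = 0.01461 / 0.01770 = 0.8254
β_P = Σ w_i β_i = 0.31×1.8684 + 0.13×1.0797 + 0.23×1.4209 + 0.13×1.6435 + 0.20×0.8254 = 1.4251
MRP = 7.9% − 3.4% = 4.50%
E(R_P) = R_f + β_P × MRP = 3.4% + 1.4251 × 4.5% = 9.81%

9.81%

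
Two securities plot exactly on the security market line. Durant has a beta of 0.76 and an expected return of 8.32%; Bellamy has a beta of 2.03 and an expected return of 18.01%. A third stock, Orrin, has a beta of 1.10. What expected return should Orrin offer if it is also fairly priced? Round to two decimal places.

MRP (SML slope) = (18.01% − 8.32%) / (2.03 − 0.76) = 9.69% / 1.27 = 7.6299%
R_f (intercept) = 8.32% − 0.76 × 7.6299% = 2.5213%
E(R_Orrin) = R_f + β × MRP = 2.5213% + 1.10 × 7.6299% = 10.91%

10.91%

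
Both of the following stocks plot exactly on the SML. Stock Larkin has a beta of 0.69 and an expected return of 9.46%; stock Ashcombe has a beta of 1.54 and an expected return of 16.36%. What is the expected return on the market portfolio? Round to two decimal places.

11.98%

Both satisfy E(R) = R_f + β·MRP, so the slope of the SML is
MRP = (16.36% − 9.46%) / (1.54 − 0.69) = 6.90% / 0.85 = 8.1176%
R_f = E(R_Larkin) − β_Larkin·MRP = 9.46% − 0.69 × 8.1176% = 3.8589%
E(R_m) = R_f + MRP = 3.8589% + 8.1176% = 11.98%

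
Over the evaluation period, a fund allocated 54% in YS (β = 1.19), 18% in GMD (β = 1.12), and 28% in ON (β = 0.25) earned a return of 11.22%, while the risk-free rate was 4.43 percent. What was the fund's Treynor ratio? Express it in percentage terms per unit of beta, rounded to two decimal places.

7.43%

β_P = 0.54×1.19 + 0.18×1.12 + 0.28×0.25 = 0.9142
Treynor = (R_P − R_f) / β_P = (11.22% − 4.43%) / 0.9142 = 6.79% / 0.9142 = 7.43%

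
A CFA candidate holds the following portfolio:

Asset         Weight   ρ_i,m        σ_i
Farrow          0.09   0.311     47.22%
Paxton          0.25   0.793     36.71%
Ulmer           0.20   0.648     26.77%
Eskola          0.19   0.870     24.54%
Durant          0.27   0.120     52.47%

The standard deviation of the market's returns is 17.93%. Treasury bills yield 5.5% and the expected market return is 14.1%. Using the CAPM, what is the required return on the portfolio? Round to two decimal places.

β_Farrow = 0.311 × 47.22% / 17.93% = 0.8190
β_Paxton = 0.793 × 36.71% / 17.93% = 1.6236
β_Ulmer = 0.648 × 26.77% / 17.93% = 0.9675
β_Eskola = 0.870 × 24.54% / 17.93% = 1.1907
β_Durant = 0.120 × 52.47% / 17.93% = 0.3512
β_P = Σ w_i β_i = 0.09×0.8190 + 0.25×1.6236 + 0.20×0.9675 + 0.19×1.1907 + 0.27×0.3512 = 0.9942
MRP = 14.1% − 5.5% = 8.60%
E(R_P) = R_f + β_P × MRP = 5.5% + 0.9942 × 8.6% = 14.05%

14.05%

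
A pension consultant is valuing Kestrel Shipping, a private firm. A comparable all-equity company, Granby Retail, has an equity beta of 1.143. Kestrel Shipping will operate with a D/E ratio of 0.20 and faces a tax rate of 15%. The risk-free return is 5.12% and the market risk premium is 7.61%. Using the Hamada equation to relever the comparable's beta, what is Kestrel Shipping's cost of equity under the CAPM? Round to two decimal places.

β_L = β_U × [1 + (1 − t)(D/E)] = 1.143 × [1 + (1 − 0.15) × 0.20]
    = 1.143 × [1 + 0.85 × 0.20] = 1.143 × 1.1700 = 1.3373
E(R) = R_f + β_L × MRP = 5.12% + 1.3373 × 7.61% = 15.30%

15.30%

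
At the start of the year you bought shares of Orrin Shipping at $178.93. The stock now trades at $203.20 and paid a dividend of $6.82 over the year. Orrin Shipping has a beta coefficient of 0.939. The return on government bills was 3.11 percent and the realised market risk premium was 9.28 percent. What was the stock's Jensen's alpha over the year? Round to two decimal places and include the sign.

Realised HPR = (P1 + D1 − P0) / P0 = (203.20 + 6.82 − 178.93) / 178.93 = 31.09 / 178.93 = 17.3755%
CAPM required = R_f + β·MRP = 3.11% + 0.939 × 9.28% = 11.82392%
α = realised − required = 17.3755% − 11.82392% = +5.55%

+5.55%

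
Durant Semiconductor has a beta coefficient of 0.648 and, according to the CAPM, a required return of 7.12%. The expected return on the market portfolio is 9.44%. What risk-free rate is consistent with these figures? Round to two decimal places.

E(R) = R_f + β(E(R_m) − R_f) = R_f(1 − β) + β·E(R_m)
7.12% = R_f × (1 − 0.648) + 0.648 × 9.44%
7.12% = R_f × 0.352 + 6.11712%
R_f = (7.12% − 6.11712%) / 0.352 = 2.85%

2.85%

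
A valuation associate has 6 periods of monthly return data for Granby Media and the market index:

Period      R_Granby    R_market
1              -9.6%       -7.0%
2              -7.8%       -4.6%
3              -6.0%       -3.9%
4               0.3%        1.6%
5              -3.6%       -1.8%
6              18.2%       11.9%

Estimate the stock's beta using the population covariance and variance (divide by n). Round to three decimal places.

Mean R_i = (-9.6 − 7.8 − 6.0 + 0.3 − 3.6 + 18.2) / 6 = -1.4167%
Mean R_m = (-7.0 − 4.6 − 3.9 + 1.6 − 1.8 + 11.9) / 6 = -0.6333%
Σ(R_i − R̄_i)(R_m − R̄_m) = 344.6367  ⇒  Cov = 344.6367 / 6 = 57.4395
Σ(R_m − R̄_m)² = 230.3733  ⇒  Var(R_m) = 230.3733 / 6 = 38.3956
β = Cov / Var(R_m) = 57.4395 / 38.3956 = 1.4960

1.496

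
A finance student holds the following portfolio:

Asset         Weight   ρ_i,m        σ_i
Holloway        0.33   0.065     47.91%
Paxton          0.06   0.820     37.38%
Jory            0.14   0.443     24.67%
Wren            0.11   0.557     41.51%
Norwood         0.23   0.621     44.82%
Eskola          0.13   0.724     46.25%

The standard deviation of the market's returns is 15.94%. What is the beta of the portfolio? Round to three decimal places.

β_Holloway = 0.065 × 47.91% / 15.94% = 0.1954
β_Paxton = 0.820 × 37.38% / 15.94% = 1.9229
β_Jory = 0.443 × 24.67% / 15.94% = 0.6856
β_Wren = 0.557 × 41.51% / 15.94% = 1.4505
β_Norwood = 0.621 × 44.82% / 15.94% = 1.7461
β_Eskola = 0.724 × 46.25% / 15.94% = 2.1007
β_P = Σ w_i β_i = 0.33×0.1954 + 0.06×1.9229 + 0.14×0.6856 + 0.11×1.4505 + 0.23×1.7461 + 0.13×2.1007 = 1.1101

1.110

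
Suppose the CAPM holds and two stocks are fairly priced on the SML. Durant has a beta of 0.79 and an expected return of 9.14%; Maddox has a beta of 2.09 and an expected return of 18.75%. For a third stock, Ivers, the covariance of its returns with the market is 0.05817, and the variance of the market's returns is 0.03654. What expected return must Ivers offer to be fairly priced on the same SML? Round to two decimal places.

15.07%

MRP = (18.75% − 9.14%) / (2.09 − 0.79) = 7.3923%
R_f = 9.14% − 0.79 × 7.3923% = 3.3001%
β_Ivers = Cov / Var(R_m) = 0.05817 / 0.03654 = 1.5920
E(R_Ivers) = R_f + β × MRP = 3.3001% + 1.5920 × 7.3923% = 15.07%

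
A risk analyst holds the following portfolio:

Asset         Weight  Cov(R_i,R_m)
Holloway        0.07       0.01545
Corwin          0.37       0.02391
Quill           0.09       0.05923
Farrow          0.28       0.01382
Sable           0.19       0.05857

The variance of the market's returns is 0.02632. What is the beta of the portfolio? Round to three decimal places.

1.150

β_Holloway = 0.01545 / 0.02632 = 0.5870
β_Corwin = 0.02391 / 0.02632 = 0.9084
β_Quill = 0.05923 / 0.02632 = 2.2504
β_Farrow = 0.01382 / 0.02632 = 0.5251
β_Sable = 0.05857 / 0.02632 = 2.2253
β_P = Σ w_i β_i = 0.07×0.5870 + 0.37×0.9084 + 0.09×2.2504 + 0.28×0.5251 + 0.19×2.2253 = 1.1496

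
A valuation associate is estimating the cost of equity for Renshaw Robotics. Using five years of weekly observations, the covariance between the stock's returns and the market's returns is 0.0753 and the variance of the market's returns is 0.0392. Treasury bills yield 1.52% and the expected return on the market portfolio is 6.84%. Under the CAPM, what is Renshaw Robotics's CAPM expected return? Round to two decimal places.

β = Cov(R_i, R_m) / Var(R_m) = 0.0753 / 0.0392 = 1.9209
MRP = 6.84% − 1.52% = 5.32%
E(R) = R_f + β × MRP = 1.52% + 1.9209 × 5.32% = 11.74%

11.74%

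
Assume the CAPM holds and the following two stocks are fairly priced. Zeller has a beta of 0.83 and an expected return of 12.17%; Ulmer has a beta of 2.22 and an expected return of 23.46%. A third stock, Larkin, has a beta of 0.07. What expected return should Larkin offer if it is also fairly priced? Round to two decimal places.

MRP (SML slope) = (23.46% − 12.17%) / (2.22 − 0.83) = 11.29% / 1.39 = 8.1223%
R_f (intercept) = 12.17% − 0.83 × 8.1223% = 5.4285%
E(R_Larkin) = R_f + β × MRP = 5.4285% + 0.07 × 8.1223% = 6.00%

6.00%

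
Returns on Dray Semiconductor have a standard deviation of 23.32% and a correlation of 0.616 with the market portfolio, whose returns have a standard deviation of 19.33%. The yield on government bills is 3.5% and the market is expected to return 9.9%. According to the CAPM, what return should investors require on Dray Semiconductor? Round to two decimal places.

β = ρ × σ_i / σ_m = 0.616 × 23.32% / 19.33% = 0.7432
MRP = 9.9% − 3.5% = 6.40%
E(R) = 3.5% + 0.7432 × 6.4% = 8.26%

8.26%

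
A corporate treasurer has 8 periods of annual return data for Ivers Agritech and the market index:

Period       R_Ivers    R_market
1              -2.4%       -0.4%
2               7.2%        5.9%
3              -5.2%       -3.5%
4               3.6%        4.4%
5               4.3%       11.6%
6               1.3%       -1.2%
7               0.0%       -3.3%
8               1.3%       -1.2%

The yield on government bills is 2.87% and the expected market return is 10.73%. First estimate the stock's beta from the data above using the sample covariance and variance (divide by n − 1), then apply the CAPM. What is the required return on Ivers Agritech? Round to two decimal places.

7.23%

Mean R_i = (-2.4 + 7.2 − 5.2 + 3.6 + 4.3 + 1.3 + 0.0 + 1.3) / 8 = 1.2625%
Mean R_m = (-0.4 + 5.9 − 3.5 + 4.4 + 11.6 − 1.2 − 3.3 − 1.2) / 8 = 1.5375%
Σ(R_i − R̄_i)(R_m − R̄_m) = 108.7113  ⇒  Cov = 108.7113 / 7 = 15.5302
Σ(R_m − R̄_m)² = 195.9988  ⇒  Var(R_m) = 195.9988 / 7 = 27.9998
β = Cov / Var(R_m) = 15.5302 / 27.9998 = 0.5547
MRP = 10.73% − 2.87% = 7.86%
E(R) = R_f + β × MRP = 2.87% + 0.5547 × 7.86% = 7.23%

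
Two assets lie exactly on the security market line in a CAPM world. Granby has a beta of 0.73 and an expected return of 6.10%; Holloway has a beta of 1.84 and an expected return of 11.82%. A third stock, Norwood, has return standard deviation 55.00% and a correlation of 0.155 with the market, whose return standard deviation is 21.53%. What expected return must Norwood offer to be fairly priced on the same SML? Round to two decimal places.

MRP = (11.82% − 6.10%) / (1.84 − 0.73) = 5.1532%
R_f = 6.10% − 0.73 × 5.1532% = 2.3382%
β_Norwood = ρ·σ_i/σ_m = 0.155 × 55.00 / 21.53 = 0.3960
E(R_Norwood) = R_f + β × MRP = 2.3382% + 0.3960 × 5.1532% = 4.38%

4.38%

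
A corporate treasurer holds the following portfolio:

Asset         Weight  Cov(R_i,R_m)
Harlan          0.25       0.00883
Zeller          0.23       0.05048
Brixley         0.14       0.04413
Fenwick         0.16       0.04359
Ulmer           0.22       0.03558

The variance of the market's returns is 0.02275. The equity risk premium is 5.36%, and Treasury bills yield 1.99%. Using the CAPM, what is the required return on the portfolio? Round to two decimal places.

10.19%

β_Harlan = 0.00883 / 0.02275 = 0.3881
β_Zeller = 0.05048 / 0.02275 = 2.2189
β_Brixley = 0.04413 / 0.02275 = 1.9398
β_Fenwick = 0.04359 / 0.02275 = 1.9160
β_Ulmer = 0.03558 / 0.02275 = 1.5640
β_P = Σ w_i β_i = 0.25×0.3881 + 0.23×2.2189 + 0.14×1.9398 + 0.16×1.9160 + 0.22×1.5640 = 1.5296
E(R_P) = R_f + β_P × MRP = 1.99% + 1.5296 × 5.36% = 10.19%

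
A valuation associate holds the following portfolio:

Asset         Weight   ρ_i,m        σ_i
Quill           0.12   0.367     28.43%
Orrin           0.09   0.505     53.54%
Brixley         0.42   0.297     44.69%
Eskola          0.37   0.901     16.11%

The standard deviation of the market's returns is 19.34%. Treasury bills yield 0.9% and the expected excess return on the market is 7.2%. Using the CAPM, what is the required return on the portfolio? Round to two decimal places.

β_Quill = 0.367 × 28.43% / 19.34% = 0.5395
β_Orrin = 0.505 × 53.54% / 19.34% = 1.3980
β_Brixley = 0.297 × 44.69% / 19.34% = 0.6863
β_Eskola = 0.901 × 16.11% / 19.34% = 0.7505
β_P = Σ w_i β_i = 0.12×0.5395 + 0.09×1.3980 + 0.42×0.6863 + 0.37×0.7505 = 0.7565
E(R_P) = R_f + β_P × MRP = 0.9% + 0.7565 × 7.2% = 6.35%

6.35%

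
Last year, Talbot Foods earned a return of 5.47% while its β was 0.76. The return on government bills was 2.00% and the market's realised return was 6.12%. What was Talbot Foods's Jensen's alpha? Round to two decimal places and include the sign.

+0.34%

Market excess return = 6.12% − 2.00% = 4.12%
CAPM benchmark = R_f + β(R_m − R_f) = 2.00% + 0.76 × 4.12% = 5.1312%
α = actual − benchmark = 5.47% − 5.1312% = +0.34%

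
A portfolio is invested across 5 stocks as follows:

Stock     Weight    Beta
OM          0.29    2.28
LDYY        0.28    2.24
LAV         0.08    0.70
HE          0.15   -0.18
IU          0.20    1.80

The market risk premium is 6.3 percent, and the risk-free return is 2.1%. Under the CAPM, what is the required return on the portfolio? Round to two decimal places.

12.67%

β_P = Σ w_i β_i = 0.29×2.28 + 0.28×2.24 + 0.08×0.70 + 0.15×-0.18 + 0.20×1.80 = 1.6774
E(R_P) = R_f + β_P × MRP = 2.1% + 1.6774 × 6.3% = 12.67%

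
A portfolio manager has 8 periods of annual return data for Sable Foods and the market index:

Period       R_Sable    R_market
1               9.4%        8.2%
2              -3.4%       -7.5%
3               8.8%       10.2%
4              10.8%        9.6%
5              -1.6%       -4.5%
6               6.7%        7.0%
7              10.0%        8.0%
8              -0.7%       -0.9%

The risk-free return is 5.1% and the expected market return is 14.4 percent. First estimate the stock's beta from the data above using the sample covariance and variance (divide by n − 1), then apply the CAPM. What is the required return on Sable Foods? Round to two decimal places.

12.75%

Mean R_i = (9.4 − 3.4 + 8.8 + 10.8 − 1.6 + 6.7 + 10.0 − 0.7) / 8 = 5.0000%
Mean R_m = (8.2 − 7.5 + 10.2 + 9.6 − 4.5 + 7.0 + 8.0 − 0.9) / 8 = 3.7625%
Σ(R_i − R̄_i)(R_m − R̄_m) = 280.2500  ⇒  Cov = 280.2500 / 7 = 40.0357
Σ(R_m − R̄_m)² = 340.4988  ⇒  Var(R_m) = 340.4988 / 7 = 48.6427
β = Cov / Var(R_m) = 40.0357 / 48.6427 = 0.8231
MRP = 14.4% − 5.1% = 9.30%
E(R) = R_f + β × MRP = 5.1% + 0.8231 × 9.3% = 12.75%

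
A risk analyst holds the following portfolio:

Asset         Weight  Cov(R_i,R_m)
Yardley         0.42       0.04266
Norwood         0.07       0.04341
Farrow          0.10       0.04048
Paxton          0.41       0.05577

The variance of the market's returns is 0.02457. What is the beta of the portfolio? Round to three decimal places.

β_Yardley = 0.04266 / 0.02457 = 1.7363
β_Norwood = 0.04341 / 0.02457 = 1.7668
β_Farrow = 0.04048 / 0.02457 = 1.6475
β_Paxton = 0.05577 / 0.02457 = 2.2698
β_P = Σ w_i β_i = 0.42×1.7363 + 0.07×1.7668 + 0.10×1.6475 + 0.41×2.2698 = 1.9483

1.948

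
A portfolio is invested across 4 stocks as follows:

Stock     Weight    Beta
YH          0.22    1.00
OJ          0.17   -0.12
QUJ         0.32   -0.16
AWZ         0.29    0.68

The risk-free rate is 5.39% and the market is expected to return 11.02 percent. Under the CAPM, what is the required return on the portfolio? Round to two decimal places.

7.34%

β_P = Σ w_i β_i = 0.22×1.00 + 0.17×-0.12 + 0.32×-0.16 + 0.29×0.68 = 0.3456
MRP = 11.02% − 5.39% = 5.63%
E(R_P) = R_f + β_P × MRP = 5.39% + 0.3456 × 5.63% = 7.34%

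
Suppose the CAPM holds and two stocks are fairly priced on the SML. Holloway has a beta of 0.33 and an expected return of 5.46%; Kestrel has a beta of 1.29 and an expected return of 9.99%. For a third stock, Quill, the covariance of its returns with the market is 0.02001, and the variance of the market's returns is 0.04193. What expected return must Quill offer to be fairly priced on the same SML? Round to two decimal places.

6.15%

MRP = (9.99% − 5.46%) / (1.29 − 0.33) = 4.7188%
R_f = 5.46% − 0.33 × 4.7188% = 3.9028%
β_Quill = Cov / Var(R_m) = 0.02001 / 0.04193 = 0.4772
E(R_Quill) = R_f + β × MRP = 3.9028% + 0.4772 × 4.7188% = 6.15%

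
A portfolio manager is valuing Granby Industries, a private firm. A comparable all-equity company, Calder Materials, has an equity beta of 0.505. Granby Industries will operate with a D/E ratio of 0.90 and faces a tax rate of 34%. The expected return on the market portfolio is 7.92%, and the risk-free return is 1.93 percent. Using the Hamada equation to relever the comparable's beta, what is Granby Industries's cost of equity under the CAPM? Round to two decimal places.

β_L = β_U × [1 + (1 − t)(D/E)] = 0.505 × [1 + (1 − 0.34) × 0.90]
    = 0.505 × [1 + 0.66 × 0.90] = 0.505 × 1.5940 = 0.8050
MRP = 7.92% − 1.93% = 5.99%
E(R) = R_f + β_L × MRP = 1.93% + 0.8050 × 5.99% = 6.75%

6.75%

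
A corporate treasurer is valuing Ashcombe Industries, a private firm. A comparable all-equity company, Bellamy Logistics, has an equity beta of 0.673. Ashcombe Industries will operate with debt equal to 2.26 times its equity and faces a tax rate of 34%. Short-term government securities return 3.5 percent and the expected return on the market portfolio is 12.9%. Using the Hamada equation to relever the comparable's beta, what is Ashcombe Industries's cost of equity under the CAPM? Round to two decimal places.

19.26%

β_L = β_U × [1 + (1 − t)(D/E)] = 0.673 × [1 + (1 − 0.34) × 2.26]
    = 0.673 × [1 + 0.66 × 2.26] = 0.673 × 2.4916 = 1.6768
MRP = 12.9% − 3.5% = 9.40%
E(R) = R_f + β_L × MRP = 3.5% + 1.6768 × 9.4% = 19.26%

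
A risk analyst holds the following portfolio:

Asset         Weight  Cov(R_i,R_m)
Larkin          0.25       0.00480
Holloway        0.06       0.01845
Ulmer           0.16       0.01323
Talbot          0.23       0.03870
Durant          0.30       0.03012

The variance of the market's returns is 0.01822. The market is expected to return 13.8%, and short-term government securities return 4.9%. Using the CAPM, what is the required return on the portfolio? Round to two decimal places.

β_Larkin = 0.00480 / 0.01822 = 0.2634
β_Holloway = 0.01845 / 0.01822 = 1.0126
β_Ulmer = 0.01323 / 0.01822 = 0.7261
β_Talbot = 0.03870 / 0.01822 = 2.1240
β_Durant = 0.03012 / 0.01822 = 1.6531
β_P = Σ w_i β_i = 0.25×0.2634 + 0.06×1.0126 + 0.16×0.7261 + 0.23×2.1240 + 0.30×1.6531 = 1.2272
MRP = 13.8% − 4.9% = 8.90%
E(R_P) = R_f + β_P × MRP = 4.9% + 1.2272 × 8.9% = 15.82%

15.82%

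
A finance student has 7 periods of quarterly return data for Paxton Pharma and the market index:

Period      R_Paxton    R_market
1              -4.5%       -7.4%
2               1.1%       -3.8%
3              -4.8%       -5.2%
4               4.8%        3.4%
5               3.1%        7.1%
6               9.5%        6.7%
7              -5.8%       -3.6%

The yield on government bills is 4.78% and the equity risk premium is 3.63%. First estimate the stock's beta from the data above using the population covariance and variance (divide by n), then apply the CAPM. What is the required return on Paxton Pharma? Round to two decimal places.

7.79%

Mean R_i = (-4.5 + 1.1 − 4.8 + 4.8 + 3.1 + 9.5 − 5.8) / 7 = 0.4857%
Mean R_m = (-7.4 − 3.8 − 5.2 + 3.4 + 7.1 + 6.7 − 3.6) / 7 = -0.4000%
Σ(R_i − R̄_i)(R_m − R̄_m) = 178.3000  ⇒  Cov = 178.3000 / 7 = 25.4714
Σ(R_m − R̄_m)² = 214.9400  ⇒  Var(R_m) = 214.9400 / 7 = 30.7057
β = Cov / Var(R_m) = 25.4714 / 30.7057 = 0.8295
E(R) = R_f + β × MRP = 4.78% + 0.8295 × 3.63% = 7.79%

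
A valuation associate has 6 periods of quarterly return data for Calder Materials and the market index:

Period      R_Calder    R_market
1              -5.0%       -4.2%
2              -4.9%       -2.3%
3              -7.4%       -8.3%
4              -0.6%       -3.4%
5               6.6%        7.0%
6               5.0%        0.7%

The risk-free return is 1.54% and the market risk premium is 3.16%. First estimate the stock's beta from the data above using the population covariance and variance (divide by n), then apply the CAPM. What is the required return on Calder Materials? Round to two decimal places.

4.70%

Mean R_i = (-5.0 − 4.9 − 7.4 − 0.6 + 6.6 + 5.0) / 6 = -1.0500%
Mean R_m = (-4.2 − 2.3 − 8.3 − 3.4 + 7.0 + 0.7) / 6 = -1.7500%
Σ(R_i − R̄_i)(R_m − R̄_m) = 134.4050  ⇒  Cov = 134.4050 / 6 = 22.4008
Σ(R_m − R̄_m)² = 134.4950  ⇒  Var(R_m) = 134.4950 / 6 = 22.4158
β = Cov / Var(R_m) = 22.4008 / 22.4158 = 0.9993
E(R) = R_f + β × MRP = 1.54% + 0.9993 × 3.16% = 4.70%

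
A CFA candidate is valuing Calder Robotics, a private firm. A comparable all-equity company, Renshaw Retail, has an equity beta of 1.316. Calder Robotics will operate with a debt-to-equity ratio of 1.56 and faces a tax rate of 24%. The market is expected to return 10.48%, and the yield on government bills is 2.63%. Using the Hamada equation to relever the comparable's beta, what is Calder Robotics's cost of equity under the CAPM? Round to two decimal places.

25.21%

β_L = β_U × [1 + (1 − t)(D/E)] = 1.316 × [1 + (1 − 0.24) × 1.56]
    = 1.316 × [1 + 0.76 × 1.56] = 1.316 × 2.1856 = 2.8762
MRP = 10.48% − 2.63% = 7.85%
E(R) = R_f + β_L × MRP = 2.63% + 2.8762 × 7.85% = 25.21%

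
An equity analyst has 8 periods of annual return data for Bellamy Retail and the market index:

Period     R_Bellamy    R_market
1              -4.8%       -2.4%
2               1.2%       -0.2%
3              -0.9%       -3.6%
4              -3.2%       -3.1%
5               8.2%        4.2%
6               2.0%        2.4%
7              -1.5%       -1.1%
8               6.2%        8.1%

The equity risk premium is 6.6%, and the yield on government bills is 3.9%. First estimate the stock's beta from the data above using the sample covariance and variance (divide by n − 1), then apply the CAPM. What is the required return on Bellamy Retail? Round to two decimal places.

10.24%

Mean R_i = (-4.8 + 1.2 − 0.9 − 3.2 + 8.2 + 2.0 − 1.5 + 6.2) / 8 = 0.9000%
Mean R_m = (-2.4 − 0.2 − 3.6 − 3.1 + 4.2 + 2.4 − 1.1 + 8.1) / 8 = 0.5375%
Σ(R_i − R̄_i)(R_m − R̄_m) = 111.6800  ⇒  Cov = 111.6800 / 7 = 15.9543
Σ(R_m − R̄_m)² = 116.2788  ⇒  Var(R_m) = 116.2788 / 7 = 16.6113
β = Cov / Var(R_m) = 15.9543 / 16.6113 = 0.9604
E(R) = R_f + β × MRP = 3.9% + 0.9604 × 6.6% = 10.24%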